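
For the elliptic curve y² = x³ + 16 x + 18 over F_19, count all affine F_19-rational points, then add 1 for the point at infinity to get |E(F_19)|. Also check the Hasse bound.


Affine points = {(1, 4), (1, 15), (2, 1), (2, 18), (3, 6), (3, 13), (6, 8), (6, 11), (7, 6), (7, 13), (9, 6), (9, 13), (10, 0), (11, 9), (11, 10), (12, 0), (15, 2), (15, 17), (16, 0), (17, 4), (17, 15), (18, 1), (18, 18)}; affine count = 23; |E(F_19)| = 24.

Discriminant check: Δ ∝ 4a³ + 27b² = 4·16³ + 27·18² = 4·4096 + 27·324 ≡ 14 (mod 19). Nonzero ⇒ E is nonsingular.
For each x ∈ F_19, compute rhs = x³ + 16·x + 18 mod 19, then count y ∈ F_19 with y² ≡ rhs.
  x = 0: rhs = 18, matching y values: none (0 points).
  x = 1: rhs = 16, matching y values: 4, 15 (2 points).
  x = 2: rhs = 1, matching y values: 1, 18 (2 points).
  x = 3: rhs = 17, matching y values: 6, 13 (2 points).
  x = 4: rhs = 13, matching y values: none (0 points).
  x = 5: rhs = 14, matching y values: none (0 points).
  x = 6: rhs = 7, matching y values: 8, 11 (2 points).
  x = 7: rhs = 17, matching y values: 6, 13 (2 points).
  x = 8: rhs = 12, matching y values: none (0 points).
  x = 9: rhs = 17, matching y values: 6, 13 (2 points).
  x = 10: rhs = 0, matching y values: 0 (1 points).
  x = 11: rhs = 5, matching y values: 9, 10 (2 points).
  x = 12: rhs = 0, matching y values: 0 (1 points).
  x = 13: rhs = 10, matching y values: none (0 points).
  x = 14: rhs = 3, matching y values: none (0 points).
  x = 15: rhs = 4, matching y values: 2, 17 (2 points).
  x = 16: rhs = 0, matching y values: 0 (1 points).
  x = 17: rhs = 16, matching y values: 4, 15 (2 points).
  x = 18: rhs = 1, matching y values: 1, 18 (2 points).
Total affine count: 23.
Full point count |E(F_19)| = 23 + 1 = 24.
Hasse bound: |24 − (19+1)| = |4| = 4 ≤ 2√19 ≈ 8.7178 ✓.


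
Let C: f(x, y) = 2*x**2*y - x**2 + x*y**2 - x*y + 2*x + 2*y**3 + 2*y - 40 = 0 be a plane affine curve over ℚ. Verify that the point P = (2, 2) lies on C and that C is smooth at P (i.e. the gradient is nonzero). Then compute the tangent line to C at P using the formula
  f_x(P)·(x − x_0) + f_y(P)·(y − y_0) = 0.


Tangent line at P: 16*x + 40*y - 112 = 0.

Step 1: f(2, 2) = 0, so P lies on C.
Step 2: partial derivatives
  f_x(x, y) = 4*x*y - 2*x + y**2 - y + 2, f_y(x, y) = 2*x**2 + 2*x*y - x + 6*y**2 + 2.
  f_x(P) = 16, f_y(P) = 40 (gradient nonzero, so P is smooth).
Step 3: tangent line at P: 16·(x − 2) + 40·(y − 2) = 0.
Expanding: 16*x + 40*y - 112 = 0.


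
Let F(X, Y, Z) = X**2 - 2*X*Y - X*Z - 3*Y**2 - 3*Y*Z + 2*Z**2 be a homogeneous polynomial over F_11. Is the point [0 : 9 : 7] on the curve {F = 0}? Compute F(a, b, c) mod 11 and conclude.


F(0,9,7) ≡ 7 (mod 11); P is NOT on the curve.

Evaluate F(0, 9, 7) term-by-term (mod 11).
  X**2 ↦ 1·0·1·1 = 0
  -2*X*Y ↦ -2·0·9·1 = 0
  -X*Z ↦ -1·0·1·7 = 0
  -3*Y**2 ↦ -3·1·81·1 = -243
  -3*Y*Z ↦ -3·1·9·7 = -189
  2*Z**2 ↦ 2·1·1·49 = 98
Sum: F(0, 9, 7) = (0) + (0) + (0) + (-243) + (-189) + (98) = -334.
Reducing mod 11: -334 ≡ 7 (mod 11).
Since F(a, b, c) ≡ 7 ≠ 0 (mod 11), P does NOT lie on the curve.


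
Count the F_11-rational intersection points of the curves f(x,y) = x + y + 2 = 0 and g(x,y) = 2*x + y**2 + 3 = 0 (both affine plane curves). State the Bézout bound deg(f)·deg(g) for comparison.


Common zeros: ∅; count = 0; Bézout bound = 2.

deg(f) = 1, deg(g) = 2, so Bézout bound = 2.
Scan x ∈ F_11. For each x, list the y ∈ F_11 with f(x, y) ≡ 0 and those with g(x, y) ≡ 0 (mod 11); the common zeros in that column are the intersection.
  x = 0: f ≡ 0 at y ∈ {9}; g ≡ 0 at y ∈ ∅; common: ∅.
  x = 1: f ≡ 0 at y ∈ {8}; g ≡ 0 at y ∈ ∅; common: ∅.
  x = 2: f ≡ 0 at y ∈ {7}; g ≡ 0 at y ∈ {2, 9}; common: ∅.
  x = 3: f ≡ 0 at y ∈ {6}; g ≡ 0 at y ∈ ∅; common: ∅.
  x = 4: f ≡ 0 at y ∈ {5}; g ≡ 0 at y ∈ {0}; common: ∅.
  x = 5: f ≡ 0 at y ∈ {4}; g ≡ 0 at y ∈ {3, 8}; common: ∅.
  x = 6: f ≡ 0 at y ∈ {3}; g ≡ 0 at y ∈ ∅; common: ∅.
  x = 7: f ≡ 0 at y ∈ {2}; g ≡ 0 at y ∈ {4, 7}; common: ∅.
  x = 8: f ≡ 0 at y ∈ {1}; g ≡ 0 at y ∈ {5, 6}; common: ∅.
  x = 9: f ≡ 0 at y ∈ {0}; g ≡ 0 at y ∈ {1, 10}; common: ∅.
  x = 10: f ≡ 0 at y ∈ {10}; g ≡ 0 at y ∈ ∅; common: ∅.
Collecting: common zeros = ∅, so the count is 0.
Comparison with the Bézout bound: 0 ≤ 2 = deg(f)·deg(g), as expected for curves with no common component (the affine F_11-count falls short of the bound because intersections may lie at infinity, over extension fields, or carry multiplicity).


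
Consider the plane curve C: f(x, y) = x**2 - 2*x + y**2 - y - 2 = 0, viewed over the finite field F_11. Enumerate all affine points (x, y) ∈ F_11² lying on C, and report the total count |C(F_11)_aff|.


Affine F_11-points: {(0, 2), (0, 10), (2, 2), (2, 10), (5, 5), (5, 7), (6, 0), (6, 1), (7, 0), (7, 1), (8, 5), (8, 7)}; count = 12.

For each of the 121 pairs (x, y) ∈ F_11², evaluate f(x, y) mod 11. Record the zeros.
  x = 0: [0↦9, 1↦9, 2↦0, 3↦4, 4↦10, 5↦7, 6↦6, 7↦7, 8↦10, 9↦4, 10↦0]  zeros at y ∈ {2, 10}
  x = 1: [0↦8, 1↦8, 2↦10, 3↦3, 4↦9, 5↦6, 6↦5, 7↦6, 8↦9, 9↦3, 10↦10]  zeros at y ∈ ∅
  x = 2: [0↦9, 1↦9, 2↦0, 3↦4, 4↦10, 5↦7, 6↦6, 7↦7, 8↦10, 9↦4, 10↦0]  zeros at y ∈ {2, 10}
  x = 3: [0↦1, 1↦1, 2↦3, 3↦7, 4↦2, 5↦10, 6↦9, 7↦10, 8↦2, 9↦7, 10↦3]  zeros at y ∈ ∅
  x = 4: [0↦6, 1↦6, 2↦8, 3↦1, 4↦7, 5↦4, 6↦3, 7↦4, 8↦7, 9↦1, 10↦8]  zeros at y ∈ ∅
  x = 5: [0↦2, 1↦2, 2↦4, 3↦8, 4↦3, 5↦0, 6↦10, 7↦0, 8↦3, 9↦8, 10↦4]  zeros at y ∈ {5, 7}
  x = 6: [0↦0, 1↦0, 2↦2, 3↦6, 4↦1, 5↦9, 6↦8, 7↦9, 8↦1, 9↦6, 10↦2]  zeros at y ∈ {0, 1}
  x = 7: [0↦0, 1↦0, 2↦2, 3↦6, 4↦1, 5↦9, 6↦8, 7↦9, 8↦1, 9↦6, 10↦2]  zeros at y ∈ {0, 1}
  x = 8: [0↦2, 1↦2, 2↦4, 3↦8, 4↦3, 5↦0, 6↦10, 7↦0, 8↦3, 9↦8, 10↦4]  zeros at y ∈ {5, 7}
  x = 9: [0↦6, 1↦6, 2↦8, 3↦1, 4↦7, 5↦4, 6↦3, 7↦4, 8↦7, 9↦1, 10↦8]  zeros at y ∈ ∅
  x = 10: [0↦1, 1↦1, 2↦3, 3↦7, 4↦2, 5↦10, 6↦9, 7↦10, 8↦2, 9↦7, 10↦3]  zeros at y ∈ ∅
Collecting zeros: affine points = {(0, 2), (0, 10), (2, 2), (2, 10), (5, 5), (5, 7), (6, 0), (6, 1), (7, 0), (7, 1), (8, 5), (8, 7)}.
Total count |C(F_11)_aff| = 12.


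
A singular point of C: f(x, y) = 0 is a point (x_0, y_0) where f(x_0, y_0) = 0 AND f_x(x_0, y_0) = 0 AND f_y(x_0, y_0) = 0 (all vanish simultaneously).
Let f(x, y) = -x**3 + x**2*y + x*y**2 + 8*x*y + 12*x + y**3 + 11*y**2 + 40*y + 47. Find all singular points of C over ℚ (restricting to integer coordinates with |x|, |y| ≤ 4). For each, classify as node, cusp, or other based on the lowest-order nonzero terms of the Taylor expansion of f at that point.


Singular points: {(-1, -3)}; classification: cusp.

Compute partial derivatives:
  f_x = -3*x**2 + 2*x*y + y**2 + 8*y + 12.
  f_y = x**2 + 2*x*y + 8*x + 3*y**2 + 22*y + 40.
Scan x_0 ∈ {−4, ..., 4}. For each x_0, f_y(x_0, y) is a polynomial in y; find its integer roots y ∈ {−4, ..., 4}, then test f_x and f at those candidates.
  x = -4: f_y(-4, y) = 3*y**2 + 14*y + 24; no integer root y with |y| ≤ 4.
  x = -3: f_y(-3, y) = 3*y**2 + 16*y + 25; no integer root y with |y| ≤ 4.
  x = -2: f_y(-2, y) = 3*y**2 + 18*y + 28; no integer root y with |y| ≤ 4.
  x = -1: f_y(-1, y) = 3*y**2 + 20*y + 33; vanishes at y ∈ {-3}. (-1, -3): f_x = 0, f = 0 — SINGULAR.
  x = 0: f_y(0, y) = 3*y**2 + 22*y + 40; vanishes at y ∈ {-4}. (0, -4): f_x = -4 ≠ 0.
  x = 1: f_y(1, y) = 3*y**2 + 24*y + 49; no integer root y with |y| ≤ 4.
  x = 2: f_y(2, y) = 3*y**2 + 26*y + 60; no integer root y with |y| ≤ 4.
  x = 3: f_y(3, y) = 3*y**2 + 28*y + 73; no integer root y with |y| ≤ 4.
  x = 4: f_y(4, y) = 3*y**2 + 30*y + 88; no integer root y with |y| ≤ 4.
Only singular point on the grid: (-1, -3).
Classify: substitute x = -1 + u, y = -3 + v and expand: f = -u**3 + u**2*v + u*v**2 + v**3 + v**2.
No constant or linear terms (consistent with a singular point). Quadratic part: v**2. Cubic part: -u**3 + u**2*v + u*v**2 + v**3.
The quadratic part v**2 is a perfect square, so there is a single (double) tangent line v = 0, i.e. y = -3. Restricting the cubic part to that line (v = 0) leaves -u**3 ≠ 0, so f is not divisible by v and the branch is v² ≈ u**3 to lowest order — this is a cusp.
Classification: cusp.


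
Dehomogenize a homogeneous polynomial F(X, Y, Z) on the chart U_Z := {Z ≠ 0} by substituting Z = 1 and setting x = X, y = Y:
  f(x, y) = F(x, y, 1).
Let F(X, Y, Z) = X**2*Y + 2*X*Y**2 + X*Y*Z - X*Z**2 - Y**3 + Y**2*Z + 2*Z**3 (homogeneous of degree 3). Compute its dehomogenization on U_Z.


f(x, y) = x**2*y + 2*x*y**2 + x*y - x - y**3 + y**2 + 2

On U_Z we set Z = 1. Each monomial c·X^i·Y^j·Z^k in F becomes c·x^i·y^j·1^k = c·x^i·y^j.
Substituting Z = 1: F(X, Y, 1) = x**2*y + 2*x*y**2 + x*y - x - y**3 + y**2 + 2.
Note: deg(f) ≤ deg(F) = 3; strict inequality happens when F is divisible by Z (lost terms).


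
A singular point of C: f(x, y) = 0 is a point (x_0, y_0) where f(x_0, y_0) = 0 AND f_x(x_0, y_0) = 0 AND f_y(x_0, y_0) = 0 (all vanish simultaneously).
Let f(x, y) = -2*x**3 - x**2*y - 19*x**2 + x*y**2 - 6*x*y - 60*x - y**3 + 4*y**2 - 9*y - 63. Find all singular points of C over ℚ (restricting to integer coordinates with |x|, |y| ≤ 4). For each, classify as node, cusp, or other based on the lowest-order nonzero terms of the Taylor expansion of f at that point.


Singular points: {(-3, 0)}; classification: node.

Compute partial derivatives:
  f_x = -6*x**2 - 2*x*y - 38*x + y**2 - 6*y - 60.
  f_y = -x**2 + 2*x*y - 6*x - 3*y**2 + 8*y - 9.
Scan x_0 ∈ {−4, ..., 4}. For each x_0, f_y(x_0, y) is a polynomial in y; find its integer roots y ∈ {−4, ..., 4}, then test f_x and f at those candidates.
  x = -4: f_y(-4, y) = -3*y**2 - 1; no integer root y with |y| ≤ 4.
  x = -3: f_y(-3, y) = -3*y**2 + 2*y; vanishes at y ∈ {0}. (-3, 0): f_x = 0, f = 0 — SINGULAR.
  x = -2: f_y(-2, y) = -3*y**2 + 4*y - 1; vanishes at y ∈ {1}. (-2, 1): f_x = -9 ≠ 0.
  x = -1: f_y(-1, y) = -3*y**2 + 6*y - 4; no integer root y with |y| ≤ 4.
  x = 0: f_y(0, y) = -3*y**2 + 8*y - 9; no integer root y with |y| ≤ 4.
  x = 1: f_y(1, y) = -3*y**2 + 10*y - 16; no integer root y with |y| ≤ 4.
  x = 2: f_y(2, y) = -3*y**2 + 12*y - 25; no integer root y with |y| ≤ 4.
  x = 3: f_y(3, y) = -3*y**2 + 14*y - 36; no integer root y with |y| ≤ 4.
  x = 4: f_y(4, y) = -3*y**2 + 16*y - 49; no integer root y with |y| ≤ 4.
Only singular point on the grid: (-3, 0).
Classify: substitute x = -3 + u, y = 0 + v and expand: f = -2*u**3 - u**2*v - u**2 + u*v**2 - v**3 + v**2.
No constant or linear terms (consistent with a singular point). Quadratic part: -u**2 + v**2. Cubic part: -2*u**3 - u**2*v + u*v**2 - v**3.
The quadratic part v**2 - u**2 = (v − u)(v + u) splits into two distinct linear factors, so there are two distinct tangent lines y − 0 = ±(x − -3) — this is a node (ordinary double point).
Classification: node.


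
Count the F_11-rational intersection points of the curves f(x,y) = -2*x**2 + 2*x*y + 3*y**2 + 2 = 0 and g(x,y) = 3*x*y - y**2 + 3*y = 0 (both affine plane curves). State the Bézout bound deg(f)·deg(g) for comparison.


Common zeros: {(1, 0), (9, 8), (10, 0)}; count = 3; Bézout bound = 4.

deg(f) = 2, deg(g) = 2, so Bézout bound = 4.
Scan x ∈ F_11. For each x, list the y ∈ F_11 with f(x, y) ≡ 0 and those with g(x, y) ≡ 0 (mod 11); the common zeros in that column are the intersection.
  x = 0: f ≡ 0 at y ∈ {5, 6}; g ≡ 0 at y ∈ {0, 3}; common: ∅.
  x = 1: f ≡ 0 at y ∈ {0, 3}; g ≡ 0 at y ∈ {0, 6}; common: {0}.
  x = 2: f ≡ 0 at y ∈ {3}; g ≡ 0 at y ∈ {0, 9}; common: ∅.
  x = 3: f ≡ 0 at y ∈ ∅; g ≡ 0 at y ∈ {0, 1}; common: ∅.
  x = 4: f ≡ 0 at y ∈ ∅; g ≡ 0 at y ∈ {0, 4}; common: ∅.
  x = 5: f ≡ 0 at y ∈ {5, 10}; g ≡ 0 at y ∈ {0, 7}; common: ∅.
  x = 6: f ≡ 0 at y ∈ {1, 6}; g ≡ 0 at y ∈ {0, 10}; common: ∅.
  x = 7: f ≡ 0 at y ∈ ∅; g ≡ 0 at y ∈ {0, 2}; common: ∅.
  x = 8: f ≡ 0 at y ∈ ∅; g ≡ 0 at y ∈ {0, 5}; common: ∅.
  x = 9: f ≡ 0 at y ∈ {8}; g ≡ 0 at y ∈ {0, 8}; common: {8}.
  x = 10: f ≡ 0 at y ∈ {0, 8}; g ≡ 0 at y ∈ {0}; common: {0}.
Collecting: common zeros = {(1, 0), (9, 8), (10, 0)}, so the count is 3.
Comparison with the Bézout bound: 3 ≤ 4 = deg(f)·deg(g), as expected for curves with no common component (the affine F_11-count falls short of the bound because intersections may lie at infinity, over extension fields, or carry multiplicity).


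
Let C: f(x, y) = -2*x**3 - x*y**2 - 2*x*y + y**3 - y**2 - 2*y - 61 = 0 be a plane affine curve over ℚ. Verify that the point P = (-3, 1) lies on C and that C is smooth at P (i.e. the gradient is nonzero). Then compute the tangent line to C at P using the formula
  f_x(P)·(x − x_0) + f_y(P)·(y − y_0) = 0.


Tangent line at P: -57*x + 11*y - 182 = 0.

Step 1: f(-3, 1) = 0, so P lies on C.
Step 2: partial derivatives
  f_x(x, y) = -6*x**2 - y**2 - 2*y, f_y(x, y) = -2*x*y - 2*x + 3*y**2 - 2*y - 2.
  f_x(P) = -57, f_y(P) = 11 (gradient nonzero, so P is smooth).
Step 3: tangent line at P: -57·(x − -3) + 11·(y − 1) = 0.
Expanding: -57*x + 11*y - 182 = 0.


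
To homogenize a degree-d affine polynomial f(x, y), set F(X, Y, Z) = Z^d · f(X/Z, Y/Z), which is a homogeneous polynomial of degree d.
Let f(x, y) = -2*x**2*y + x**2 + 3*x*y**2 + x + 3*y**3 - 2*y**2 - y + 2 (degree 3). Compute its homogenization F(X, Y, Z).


F(X, Y, Z) = -2*X**2*Y + X**2*Z + 3*X*Y**2 + X*Z**2 + 3*Y**3 - 2*Y**2*Z - Y*Z**2 + 2*Z**3

deg(f) = 3.
Substitute x = X/Z, y = Y/Z into f, then multiply by Z^3.
  monomial -2·x^2·y^1 ↦ -2·X^2·Y^1·Z^0.
  monomial 1·x^2·y^0 ↦ 1·X^2·Y^0·Z^1.
  monomial 3·x^1·y^2 ↦ 3·X^1·Y^2·Z^0.
  monomial 1·x^1·y^0 ↦ 1·X^1·Y^0·Z^2.
  monomial 3·x^0·y^3 ↦ 3·X^0·Y^3·Z^0.
  monomial -2·x^0·y^2 ↦ -2·X^0·Y^2·Z^1.
  monomial -1·x^0·y^1 ↦ -1·X^0·Y^1·Z^2.
  monomial 2·x^0·y^0 ↦ 2·X^0·Y^0·Z^3.
Collecting: F(X, Y, Z) = -2*X**2*Y + X**2*Z + 3*X*Y**2 + X*Z**2 + 3*Y**3 - 2*Y**2*Z - Y*Z**2 + 2*Z**3.


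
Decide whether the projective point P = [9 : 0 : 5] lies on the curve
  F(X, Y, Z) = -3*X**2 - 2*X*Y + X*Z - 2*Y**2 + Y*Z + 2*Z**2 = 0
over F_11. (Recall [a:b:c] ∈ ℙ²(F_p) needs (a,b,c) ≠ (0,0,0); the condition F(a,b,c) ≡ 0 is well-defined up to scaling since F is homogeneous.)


F(9,0,5) ≡ 6 (mod 11); P is NOT on the curve.

Evaluate F(9, 0, 5) term-by-term (mod 11).
  -3*X**2 ↦ -3·81·1·1 = -243
  -2*X*Y ↦ -2·9·0·1 = 0
  X*Z ↦ 1·9·1·5 = 45
  -2*Y**2 ↦ -2·1·0·1 = 0
  Y*Z ↦ 1·1·0·5 = 0
  2*Z**2 ↦ 2·1·1·25 = 50
Sum: F(9, 0, 5) = (-243) + (0) + (45) + (0) + (0) + (50) = -148.
Reducing mod 11: -148 ≡ 6 (mod 11).
Since F(a, b, c) ≡ 6 ≠ 0 (mod 11), P does NOT lie on the curve.


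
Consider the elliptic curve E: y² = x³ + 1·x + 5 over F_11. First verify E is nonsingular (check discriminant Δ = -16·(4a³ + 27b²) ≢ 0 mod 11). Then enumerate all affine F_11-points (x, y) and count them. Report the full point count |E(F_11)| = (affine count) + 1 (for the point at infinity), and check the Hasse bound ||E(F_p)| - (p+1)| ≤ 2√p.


Affine points = {(0, 4), (0, 7), (2, 2), (2, 9), (5, 5), (5, 6), (7, 5), (7, 6), (10, 5), (10, 6)}; affine count = 10; |E(F_11)| = 11.

Discriminant check: Δ ∝ 4a³ + 27b² = 4·1³ + 27·5² = 4·1 + 27·25 ≡ 8 (mod 11). Nonzero ⇒ E is nonsingular.
For each x ∈ F_11, compute rhs = x³ + 1·x + 5 mod 11, then count y ∈ F_11 with y² ≡ rhs.
  x = 0: rhs = 5, matching y values: 4, 7 (2 points).
  x = 1: rhs = 7, matching y values: none (0 points).
  x = 2: rhs = 4, matching y values: 2, 9 (2 points).
  x = 3: rhs = 2, matching y values: none (0 points).
  x = 4: rhs = 7, matching y values: none (0 points).
  x = 5: rhs = 3, matching y values: 5, 6 (2 points).
  x = 6: rhs = 7, matching y values: none (0 points).
  x = 7: rhs = 3, matching y values: 5, 6 (2 points).
  x = 8: rhs = 8, matching y values: none (0 points).
  x = 9: rhs = 6, matching y values: none (0 points).
  x = 10: rhs = 3, matching y values: 5, 6 (2 points).
Total affine count: 10.
Full point count |E(F_11)| = 10 + 1 = 11.
Hasse bound: |11 − (11+1)| = |-1| = 1 ≤ 2√11 ≈ 6.6332 ✓.


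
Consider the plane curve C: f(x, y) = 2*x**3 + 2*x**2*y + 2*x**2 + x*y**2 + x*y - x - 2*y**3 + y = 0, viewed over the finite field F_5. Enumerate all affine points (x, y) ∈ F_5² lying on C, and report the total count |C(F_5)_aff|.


Affine F_5-points: {(0, 0), (1, 3), (2, 4), (4, 1), (4, 2), (4, 4)}; count = 6.

For each of the 25 pairs (x, y) ∈ F_5², evaluate f(x, y) mod 5. Record the zeros.
  x = 0: [0↦0, 1↦4, 2↦1, 3↦4, 4↦1]  zeros at y ∈ {0}
  x = 1: [0↦3, 1↦1, 2↦4, 3↦0, 4↦2]  zeros at y ∈ {3}
  x = 2: [0↦2, 1↦3, 2↦1, 3↦4, 4↦0]  zeros at y ∈ {4}
  x = 3: [0↦4, 1↦2, 2↦4, 3↦3, 4↦2]  zeros at y ∈ ∅
  x = 4: [0↦1, 1↦0, 2↦0, 3↦4, 4↦0]  zeros at y ∈ {1, 2, 4}
Collecting zeros: affine points = {(0, 0), (1, 3), (2, 4), (4, 1), (4, 2), (4, 4)}.
Total count |C(F_5)_aff| = 6.


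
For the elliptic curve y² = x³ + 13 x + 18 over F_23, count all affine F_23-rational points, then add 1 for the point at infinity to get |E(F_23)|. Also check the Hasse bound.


Affine points = {(0, 8), (0, 15), (1, 3), (1, 20), (2, 11), (2, 12), (5, 1), (5, 22), (6, 6), (6, 17), (8, 6), (8, 17), (9, 6), (9, 17), (12, 4), (12, 19), (14, 0), (15, 0), (17, 0), (18, 9), (18, 14), (22, 2), (22, 21)}; affine count = 23; |E(F_23)| = 24.

Discriminant check: Δ ∝ 4a³ + 27b² = 4·13³ + 27·18² = 4·2197 + 27·324 ≡ 10 (mod 23). Nonzero ⇒ E is nonsingular.
For each x ∈ F_23, compute rhs = x³ + 13·x + 18 mod 23, then count y ∈ F_23 with y² ≡ rhs.
  x = 0: rhs = 18, matching y values: 8, 15 (2 points).
  x = 1: rhs = 9, matching y values: 3, 20 (2 points).
  x = 2: rhs = 6, matching y values: 11, 12 (2 points).
  x = 3: rhs = 15, matching y values: none (0 points).
  x = 4: rhs = 19, matching y values: none (0 points).
  x = 5: rhs = 1, matching y values: 1, 22 (2 points).
  x = 6: rhs = 13, matching y values: 6, 17 (2 points).
  x = 7: rhs = 15, matching y values: none (0 points).
  x = 8: rhs = 13, matching y values: 6, 17 (2 points).
  x = 9: rhs = 13, matching y values: 6, 17 (2 points).
  x = 10: rhs = 21, matching y values: none (0 points).
  x = 11: rhs = 20, matching y values: none (0 points).
  x = 12: rhs = 16, matching y values: 4, 19 (2 points).
  x = 13: rhs = 15, matching y values: none (0 points).
  x = 14: rhs = 0, matching y values: 0 (1 points).
  x = 15: rhs = 0, matching y values: 0 (1 points).
  x = 16: rhs = 21, matching y values: none (0 points).
  x = 17: rhs = 0, matching y values: 0 (1 points).
  x = 18: rhs = 12, matching y values: 9, 14 (2 points).
  x = 19: rhs = 17, matching y values: none (0 points).
  x = 20: rhs = 21, matching y values: none (0 points).
  x = 21: rhs = 7, matching y values: none (0 points).
  x = 22: rhs = 4, matching y values: 2, 21 (2 points).
Total affine count: 23.
Full point count |E(F_23)| = 23 + 1 = 24.
Hasse bound: |24 − (23+1)| = |0| = 0 ≤ 2√23 ≈ 9.5917 ✓.


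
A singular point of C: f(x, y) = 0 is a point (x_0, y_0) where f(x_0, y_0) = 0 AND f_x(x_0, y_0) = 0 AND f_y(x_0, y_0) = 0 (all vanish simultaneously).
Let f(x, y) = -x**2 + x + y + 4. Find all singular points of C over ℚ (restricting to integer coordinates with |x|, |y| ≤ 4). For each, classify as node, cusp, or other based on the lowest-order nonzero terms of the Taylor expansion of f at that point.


No singular points in the scanned grid; C is smooth there.

Compute partial derivatives:
  f_x = 1 - 2*x.
  f_y = 1.
f_y = 1 is a nonzero constant, so f_y never vanishes: no point (x, y) can satisfy f = f_x = f_y = 0. In particular no (x, y) ∈ {−4, ..., 4}² is singular; the curve is smooth.


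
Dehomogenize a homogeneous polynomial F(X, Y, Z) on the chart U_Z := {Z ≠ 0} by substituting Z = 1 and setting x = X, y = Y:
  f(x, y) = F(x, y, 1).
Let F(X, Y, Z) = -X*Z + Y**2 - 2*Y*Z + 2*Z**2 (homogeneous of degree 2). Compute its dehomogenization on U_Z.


f(x, y) = -x + y**2 - 2*y + 2

On U_Z we set Z = 1. Each monomial c·X^i·Y^j·Z^k in F becomes c·x^i·y^j·1^k = c·x^i·y^j.
Substituting Z = 1: F(X, Y, 1) = -x + y**2 - 2*y + 2.
Note: deg(f) ≤ deg(F) = 2; strict inequality happens when F is divisible by Z (lost terms).


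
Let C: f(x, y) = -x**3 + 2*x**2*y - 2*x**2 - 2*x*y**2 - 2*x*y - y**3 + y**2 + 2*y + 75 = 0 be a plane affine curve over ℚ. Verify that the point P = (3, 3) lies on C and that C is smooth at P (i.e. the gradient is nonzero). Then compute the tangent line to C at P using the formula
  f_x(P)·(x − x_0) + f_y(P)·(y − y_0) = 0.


Tangent line at P: -27*x - 43*y + 210 = 0.

Step 1: f(3, 3) = 0, so P lies on C.
Step 2: partial derivatives
  f_x(x, y) = -3*x**2 + 4*x*y - 4*x - 2*y**2 - 2*y, f_y(x, y) = 2*x**2 - 4*x*y - 2*x - 3*y**2 + 2*y + 2.
  f_x(P) = -27, f_y(P) = -43 (gradient nonzero, so P is smooth).
Step 3: tangent line at P: -27·(x − 3) + -43·(y − 3) = 0.
Expanding: -27*x - 43*y + 210 = 0.


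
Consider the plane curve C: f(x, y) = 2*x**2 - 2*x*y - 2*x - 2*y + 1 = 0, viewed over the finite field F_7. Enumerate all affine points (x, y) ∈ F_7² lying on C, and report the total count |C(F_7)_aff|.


Affine F_7-points: {(0, 4), (1, 2), (2, 2), (3, 6), (4, 6), (5, 4)}; count = 6.

For each of the 49 pairs (x, y) ∈ F_7², evaluate f(x, y) mod 7. Record the zeros.
  x = 0: [0↦1, 1↦6, 2↦4, 3↦2, 4↦0, 5↦5, 6↦3]  zeros at y ∈ {4}
  x = 1: [0↦1, 1↦4, 2↦0, 3↦3, 4↦6, 5↦2, 6↦5]  zeros at y ∈ {2}
  x = 2: [0↦5, 1↦6, 2↦0, 3↦1, 4↦2, 5↦3, 6↦4]  zeros at y ∈ {2}
  x = 3: [0↦6, 1↦5, 2↦4, 3↦3, 4↦2, 5↦1, 6↦0]  zeros at y ∈ {6}
  x = 4: [0↦4, 1↦1, 2↦5, 3↦2, 4↦6, 5↦3, 6↦0]  zeros at y ∈ {6}
  x = 5: [0↦6, 1↦1, 2↦3, 3↦5, 4↦0, 5↦2, 6↦4]  zeros at y ∈ {4}
  x = 6: [0↦5, 1↦5, 2↦5, 3↦5, 4↦5, 5↦5, 6↦5]  zeros at y ∈ ∅
Collecting zeros: affine points = {(0, 4), (1, 2), (2, 2), (3, 6), (4, 6), (5, 4)}.
Total count |C(F_7)_aff| = 6.


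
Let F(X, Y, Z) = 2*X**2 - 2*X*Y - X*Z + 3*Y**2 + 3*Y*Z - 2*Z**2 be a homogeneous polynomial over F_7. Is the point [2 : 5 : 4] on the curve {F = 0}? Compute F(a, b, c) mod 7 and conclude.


F(2,5,4) ≡ 6 (mod 7); P is NOT on the curve.

Evaluate F(2, 5, 4) term-by-term (mod 7).
  2*X**2 ↦ 2·4·1·1 = 8
  -2*X*Y ↦ -2·2·5·1 = -20
  -X*Z ↦ -1·2·1·4 = -8
  3*Y**2 ↦ 3·1·25·1 = 75
  3*Y*Z ↦ 3·1·5·4 = 60
  -2*Z**2 ↦ -2·1·1·16 = -32
Sum: F(2, 5, 4) = (8) + (-20) + (-8) + (75) + (60) + (-32) = 83.
Reducing mod 7: 83 ≡ 6 (mod 7).
Since F(a, b, c) ≡ 6 ≠ 0 (mod 7), P does NOT lie on the curve.


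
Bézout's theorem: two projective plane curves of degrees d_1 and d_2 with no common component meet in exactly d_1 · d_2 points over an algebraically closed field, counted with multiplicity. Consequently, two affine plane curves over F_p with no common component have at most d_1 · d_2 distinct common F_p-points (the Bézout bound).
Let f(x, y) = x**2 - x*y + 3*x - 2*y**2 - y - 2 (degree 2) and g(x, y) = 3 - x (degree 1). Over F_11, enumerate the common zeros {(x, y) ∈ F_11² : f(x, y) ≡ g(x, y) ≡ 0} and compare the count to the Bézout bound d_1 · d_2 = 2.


Common zeros: {(3, 2), (3, 7)}; count = 2; Bézout bound = 2.

deg(f) = 2, deg(g) = 1, so Bézout bound = 2.
Scan x ∈ F_11. For each x, list the y ∈ F_11 with f(x, y) ≡ 0 and those with g(x, y) ≡ 0 (mod 11); the common zeros in that column are the intersection.
  x = 0: f ≡ 0 at y ∈ ∅; g ≡ 0 at y ∈ ∅; common: ∅.
  x = 1: f ≡ 0 at y ∈ {3, 7}; g ≡ 0 at y ∈ ∅; common: ∅.
  x = 2: f ≡ 0 at y ∈ ∅; g ≡ 0 at y ∈ ∅; common: ∅.
  x = 3: f ≡ 0 at y ∈ {2, 7}; g ≡ 0 at y ∈ {0, 1, 2, 3, 4, 5, 6, 7, 8, 9, 10}; common: {2, 7}.
  x = 4: f ≡ 0 at y ∈ ∅; g ≡ 0 at y ∈ ∅; common: ∅.
  x = 5: f ≡ 0 at y ∈ ∅; g ≡ 0 at y ∈ ∅; common: ∅.
  x = 6: f ≡ 0 at y ∈ {5, 8}; g ≡ 0 at y ∈ ∅; common: ∅.
  x = 7: f ≡ 0 at y ∈ {2, 5}; g ≡ 0 at y ∈ ∅; common: ∅.
  x = 8: f ≡ 0 at y ∈ ∅; g ≡ 0 at y ∈ ∅; common: ∅.
  x = 9: f ≡ 0 at y ∈ ∅; g ≡ 0 at y ∈ ∅; common: ∅.
  x = 10: f ≡ 0 at y ∈ {3, 8}; g ≡ 0 at y ∈ ∅; common: ∅.
Collecting: common zeros = {(3, 2), (3, 7)}, so the count is 2.
Comparison with the Bézout bound: 2 ≤ 2 = deg(f)·deg(g), as expected for curves with no common component (the bound is attained).


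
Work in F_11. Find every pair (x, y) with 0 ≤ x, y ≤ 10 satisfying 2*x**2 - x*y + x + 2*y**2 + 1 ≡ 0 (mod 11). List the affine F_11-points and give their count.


Affine F_11-points: {(0, 4), (0, 7), (2, 0), (2, 1), (3, 0), (3, 7), (6, 5), (6, 9), (7, 4), (7, 5), (9, 1), (9, 9)}; count = 12.

For each of the 121 pairs (x, y) ∈ F_11², evaluate f(x, y) mod 11. Record the zeros.
  x = 0: [0↦1, 1↦3, 2↦9, 3↦8, 4↦0, 5↦7, 6↦7, 7↦0, 8↦8, 9↦9, 10↦3]  zeros at y ∈ {4, 7}
  x = 1: [0↦4, 1↦5, 2↦10, 3↦8, 4↦10, 5↦5, 6↦4, 7↦7, 8↦3, 9↦3, 10↦7]  zeros at y ∈ ∅
  x = 2: [0↦0, 1↦0, 2↦4, 3↦1, 4↦2, 5↦7, 6↦5, 7↦7, 8↦2, 9↦1, 10↦4]  zeros at y ∈ {0, 1}
  x = 3: [0↦0, 1↦10, 2↦2, 3↦9, 4↦9, 5↦2, 6↦10, 7↦0, 8↦5, 9↦3, 10↦5]  zeros at y ∈ {0, 7}
  x = 4: [0↦4, 1↦2, 2↦4, 3↦10, 4↦9, 5↦1, 6↦8, 7↦8, 8↦1, 9↦9, 10↦10]  zeros at y ∈ ∅
  x = 5: [0↦1, 1↦9, 2↦10, 3↦4, 4↦2, 5↦4, 6↦10, 7↦9, 8↦1, 9↦8, 10↦8]  zeros at y ∈ ∅
  x = 6: [0↦2, 1↦9, 2↦9, 3↦2, 4↦10, 5↦0, 6↦5, 7↦3, 8↦5, 9↦0, 10↦10]  zeros at y ∈ {5, 9}
  x = 7: [0↦7, 1↦2, 2↦1, 3↦4, 4↦0, 5↦0, 6↦4, 7↦1, 8↦2, 9↦7, 10↦5]  zeros at y ∈ {4, 5}
  x = 8: [0↦5, 1↦10, 2↦8, 3↦10, 4↦5, 5↦4, 6↦7, 7↦3, 8↦3, 9↦7, 10↦4]  zeros at y ∈ ∅
  x = 9: [0↦7, 1↦0, 2↦8, 3↦9, 4↦3, 5↦1, 6↦3, 7↦9, 8↦8, 9↦0, 10↦7]  zeros at y ∈ {1, 9}
  x = 10: [0↦2, 1↦5, 2↦1, 3↦1, 4↦5, 5↦2, 6↦3, 7↦8, 8↦6, 9↦8, 10↦3]  zeros at y ∈ ∅
Collecting zeros: affine points = {(0, 4), (0, 7), (2, 0), (2, 1), (3, 0), (3, 7), (6, 5), (6, 9), (7, 4), (7, 5), (9, 1), (9, 9)}.
Total count |C(F_11)_aff| = 12.


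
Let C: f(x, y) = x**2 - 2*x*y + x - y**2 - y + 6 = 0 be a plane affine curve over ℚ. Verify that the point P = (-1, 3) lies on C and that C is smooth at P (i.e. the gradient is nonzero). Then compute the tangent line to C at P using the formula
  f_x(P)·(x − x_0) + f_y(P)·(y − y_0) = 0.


Tangent line at P: -7*x - 5*y + 8 = 0.

Step 1: f(-1, 3) = 0, so P lies on C.
Step 2: partial derivatives
  f_x(x, y) = 2*x - 2*y + 1, f_y(x, y) = -2*x - 2*y - 1.
  f_x(P) = -7, f_y(P) = -5 (gradient nonzero, so P is smooth).
Step 3: tangent line at P: -7·(x − -1) + -5·(y − 3) = 0.
Expanding: -7*x - 5*y + 8 = 0.


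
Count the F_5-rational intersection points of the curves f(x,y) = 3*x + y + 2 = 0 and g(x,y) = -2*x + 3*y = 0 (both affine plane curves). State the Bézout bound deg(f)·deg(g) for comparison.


Common zeros: {(4, 1)}; count = 1; Bézout bound = 1.

deg(f) = 1, deg(g) = 1, so Bézout bound = 1.
Scan x ∈ F_5. For each x, list the y ∈ F_5 with f(x, y) ≡ 0 and those with g(x, y) ≡ 0 (mod 5); the common zeros in that column are the intersection.
  x = 0: f ≡ 0 at y ∈ {3}; g ≡ 0 at y ∈ {0}; common: ∅.
  x = 1: f ≡ 0 at y ∈ {0}; g ≡ 0 at y ∈ {4}; common: ∅.
  x = 2: f ≡ 0 at y ∈ {2}; g ≡ 0 at y ∈ {3}; common: ∅.
  x = 3: f ≡ 0 at y ∈ {4}; g ≡ 0 at y ∈ {2}; common: ∅.
  x = 4: f ≡ 0 at y ∈ {1}; g ≡ 0 at y ∈ {1}; common: {1}.
Collecting: common zeros = {(4, 1)}, so the count is 1.
Comparison with the Bézout bound: 1 ≤ 1 = deg(f)·deg(g), as expected for curves with no common component (the bound is attained).


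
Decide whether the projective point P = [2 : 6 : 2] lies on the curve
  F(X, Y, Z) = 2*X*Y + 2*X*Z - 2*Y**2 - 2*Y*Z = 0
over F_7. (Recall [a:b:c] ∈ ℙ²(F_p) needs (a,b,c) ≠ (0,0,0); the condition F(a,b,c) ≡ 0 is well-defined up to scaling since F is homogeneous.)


F(2,6,2) ≡ 6 (mod 7); P is NOT on the curve.

Evaluate F(2, 6, 2) term-by-term (mod 7).
  2*X*Y ↦ 2·2·6·1 = 24
  2*X*Z ↦ 2·2·1·2 = 8
  -2*Y**2 ↦ -2·1·36·1 = -72
  -2*Y*Z ↦ -2·1·6·2 = -24
Sum: F(2, 6, 2) = (24) + (8) + (-72) + (-24) = -64.
Reducing mod 7: -64 ≡ 6 (mod 7).
Since F(a, b, c) ≡ 6 ≠ 0 (mod 7), P does NOT lie on the curve.


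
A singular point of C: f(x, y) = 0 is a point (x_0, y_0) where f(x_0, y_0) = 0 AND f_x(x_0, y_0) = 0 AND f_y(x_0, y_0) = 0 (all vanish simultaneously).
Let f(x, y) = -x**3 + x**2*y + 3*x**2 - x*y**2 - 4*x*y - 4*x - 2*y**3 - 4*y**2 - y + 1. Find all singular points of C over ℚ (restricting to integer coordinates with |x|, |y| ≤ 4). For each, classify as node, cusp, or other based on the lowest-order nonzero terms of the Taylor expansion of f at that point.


Singular points: {(1, -1)}; classification: node.

Compute partial derivatives:
  f_x = -3*x**2 + 2*x*y + 6*x - y**2 - 4*y - 4.
  f_y = x**2 - 2*x*y - 4*x - 6*y**2 - 8*y - 1.
Scan x_0 ∈ {−4, ..., 4}. For each x_0, f_y(x_0, y) is a polynomial in y; find its integer roots y ∈ {−4, ..., 4}, then test f_x and f at those candidates.
  x = -4: f_y(-4, y) = 31 - 6*y**2; no integer root y with |y| ≤ 4.
  x = -3: f_y(-3, y) = -6*y**2 - 2*y + 20; vanishes at y ∈ {-2}. (-3, -2): f_x = -33 ≠ 0.
  x = -2: f_y(-2, y) = -6*y**2 - 4*y + 11; no integer root y with |y| ≤ 4.
  x = -1: f_y(-1, y) = -6*y**2 - 6*y + 4; no integer root y with |y| ≤ 4.
  x = 0: f_y(0, y) = -6*y**2 - 8*y - 1; no integer root y with |y| ≤ 4.
  x = 1: f_y(1, y) = -6*y**2 - 10*y - 4; vanishes at y ∈ {-1}. (1, -1): f_x = 0, f = 0 — SINGULAR.
  x = 2: f_y(2, y) = -6*y**2 - 12*y - 5; no integer root y with |y| ≤ 4.
  x = 3: f_y(3, y) = -6*y**2 - 14*y - 4; vanishes at y ∈ {-2}. (3, -2): f_x = -21 ≠ 0.
  x = 4: f_y(4, y) = -6*y**2 - 16*y - 1; no integer root y with |y| ≤ 4.
Only singular point on the grid: (1, -1).
Classify: substitute x = 1 + u, y = -1 + v and expand: f = -u**3 + u**2*v - u**2 - u*v**2 - 2*v**3 + v**2.
No constant or linear terms (consistent with a singular point). Quadratic part: -u**2 + v**2. Cubic part: -u**3 + u**2*v - u*v**2 - 2*v**3.
The quadratic part v**2 - u**2 = (v − u)(v + u) splits into two distinct linear factors, so there are two distinct tangent lines y − -1 = ±(x − 1) — this is a node (ordinary double point).
Classification: node.


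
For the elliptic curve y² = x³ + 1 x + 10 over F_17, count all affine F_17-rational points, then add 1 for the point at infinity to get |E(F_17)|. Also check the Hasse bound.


Affine points = {(5, 2), (5, 15), (9, 0), (10, 0), (11, 3), (11, 14), (12, 4), (12, 13), (15, 0), (16, 5), (16, 12)}; affine count = 11; |E(F_17)| = 12.

Discriminant check: Δ ∝ 4a³ + 27b² = 4·1³ + 27·10² = 4·1 + 27·100 ≡ 1 (mod 17). Nonzero ⇒ E is nonsingular.
For each x ∈ F_17, compute rhs = x³ + 1·x + 10 mod 17, then count y ∈ F_17 with y² ≡ rhs.
  x = 0: rhs = 10, matching y values: none (0 points).
  x = 1: rhs = 12, matching y values: none (0 points).
  x = 2: rhs = 3, matching y values: none (0 points).
  x = 3: rhs = 6, matching y values: none (0 points).
  x = 4: rhs = 10, matching y values: none (0 points).
  x = 5: rhs = 4, matching y values: 2, 15 (2 points).
  x = 6: rhs = 11, matching y values: none (0 points).
  x = 7: rhs = 3, matching y values: none (0 points).
  x = 8: rhs = 3, matching y values: none (0 points).
  x = 9: rhs = 0, matching y values: 0 (1 points).
  x = 10: rhs = 0, matching y values: 0 (1 points).
  x = 11: rhs = 9, matching y values: 3, 14 (2 points).
  x = 12: rhs = 16, matching y values: 4, 13 (2 points).
  x = 13: rhs = 10, matching y values: none (0 points).
  x = 14: rhs = 14, matching y values: none (0 points).
  x = 15: rhs = 0, matching y values: 0 (1 points).
  x = 16: rhs = 8, matching y values: 5, 12 (2 points).
Total affine count: 11.
Full point count |E(F_17)| = 11 + 1 = 12.
Hasse bound: |12 − (17+1)| = |-6| = 6 ≤ 2√17 ≈ 8.2462 ✓.


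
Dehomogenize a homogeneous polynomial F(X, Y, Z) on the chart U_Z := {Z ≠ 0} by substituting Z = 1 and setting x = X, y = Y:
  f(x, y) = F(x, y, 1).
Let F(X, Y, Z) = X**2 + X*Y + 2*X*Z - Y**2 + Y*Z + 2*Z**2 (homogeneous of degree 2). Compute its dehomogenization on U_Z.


f(x, y) = x**2 + x*y + 2*x - y**2 + y + 2

On U_Z we set Z = 1. Each monomial c·X^i·Y^j·Z^k in F becomes c·x^i·y^j·1^k = c·x^i·y^j.
Substituting Z = 1: F(X, Y, 1) = x**2 + x*y + 2*x - y**2 + y + 2.
Note: deg(f) ≤ deg(F) = 2; strict inequality happens when F is divisible by Z (lost terms).


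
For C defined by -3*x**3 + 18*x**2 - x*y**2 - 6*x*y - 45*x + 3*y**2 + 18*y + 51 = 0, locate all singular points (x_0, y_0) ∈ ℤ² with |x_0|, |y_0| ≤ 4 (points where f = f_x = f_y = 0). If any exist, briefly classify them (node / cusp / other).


Singular points: {(2, -3)}; classification: cusp.

Compute partial derivatives:
  f_x = -9*x**2 + 36*x - y**2 - 6*y - 45.
  f_y = -2*x*y - 6*x + 6*y + 18.
Scan x_0 ∈ {−4, ..., 4}. For each x_0, f_y(x_0, y) is a polynomial in y; find its integer roots y ∈ {−4, ..., 4}, then test f_x and f at those candidates.
  x = -4: f_y(-4, y) = 14*y + 42; vanishes at y ∈ {-3}. (-4, -3): f_x = -324 ≠ 0.
  x = -3: f_y(-3, y) = 12*y + 36; vanishes at y ∈ {-3}. (-3, -3): f_x = -225 ≠ 0.
  x = -2: f_y(-2, y) = 10*y + 30; vanishes at y ∈ {-3}. (-2, -3): f_x = -144 ≠ 0.
  x = -1: f_y(-1, y) = 8*y + 24; vanishes at y ∈ {-3}. (-1, -3): f_x = -81 ≠ 0.
  x = 0: f_y(0, y) = 6*y + 18; vanishes at y ∈ {-3}. (0, -3): f_x = -36 ≠ 0.
  x = 1: f_y(1, y) = 4*y + 12; vanishes at y ∈ {-3}. (1, -3): f_x = -9 ≠ 0.
  x = 2: f_y(2, y) = 2*y + 6; vanishes at y ∈ {-3}. (2, -3): f_x = 0, f = 0 — SINGULAR.
  x = 3: f_y(3, y) = 0; vanishes at y ∈ {-4, -3, -2, -1, 0, 1, 2, 3, 4}. (3, -4): f_x = -10 ≠ 0; (3, -3): f_x = -9 ≠ 0; (3, -2): f_x = -10 ≠ 0; (3, -1): f_x = -13 ≠ 0; (3, 0): f_x = -18 ≠ 0; (3, 1): f_x = -25 ≠ 0; (3, 2): f_x = -34 ≠ 0; (3, 3): f_x = -45 ≠ 0; (3, 4): f_x = -58 ≠ 0.
  x = 4: f_y(4, y) = -2*y - 6; vanishes at y ∈ {-3}. (4, -3): f_x = -36 ≠ 0.
Only singular point on the grid: (2, -3).
Classify: substitute x = 2 + u, y = -3 + v and expand: f = -3*u**3 - u*v**2 + v**2.
No constant or linear terms (consistent with a singular point). Quadratic part: v**2. Cubic part: -3*u**3 - u*v**2.
The quadratic part v**2 is a perfect square, so there is a single (double) tangent line v = 0, i.e. y = -3. Restricting the cubic part to that line (v = 0) leaves -3*u**3 ≠ 0, so f is not divisible by v and the branch is v² ≈ 3*u**3 to lowest order — this is a cusp.
Classification: cusp.


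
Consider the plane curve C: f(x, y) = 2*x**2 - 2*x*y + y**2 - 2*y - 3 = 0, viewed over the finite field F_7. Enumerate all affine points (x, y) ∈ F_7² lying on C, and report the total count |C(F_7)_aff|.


Affine F_7-points: {(0, 3), (0, 6), (2, 1), (2, 5), (3, 3), (3, 5), (6, 1), (6, 6)}; count = 8.

For each of the 49 pairs (x, y) ∈ F_7², evaluate f(x, y) mod 7. Record the zeros.
  x = 0: [0↦4, 1↦3, 2↦4, 3↦0, 4↦5, 5↦5, 6↦0]  zeros at y ∈ {3, 6}
  x = 1: [0↦6, 1↦3, 2↦2, 3↦3, 4↦6, 5↦4, 6↦4]  zeros at y ∈ ∅
  x = 2: [0↦5, 1↦0, 2↦4, 3↦3, 4↦4, 5↦0, 6↦5]  zeros at y ∈ {1, 5}
  x = 3: [0↦1, 1↦1, 2↦3, 3↦0, 4↦6, 5↦0, 6↦3]  zeros at y ∈ {3, 5}
  x = 4: [0↦1, 1↦6, 2↦6, 3↦1, 4↦5, 5↦4, 6↦5]  zeros at y ∈ ∅
  x = 5: [0↦5, 1↦1, 2↦6, 3↦6, 4↦1, 5↦5, 6↦4]  zeros at y ∈ ∅
  x = 6: [0↦6, 1↦0, 2↦3, 3↦1, 4↦1, 5↦3, 6↦0]  zeros at y ∈ {1, 6}
Collecting zeros: affine points = {(0, 3), (0, 6), (2, 1), (2, 5), (3, 3), (3, 5), (6, 1), (6, 6)}.
Total count |C(F_7)_aff| = 8.


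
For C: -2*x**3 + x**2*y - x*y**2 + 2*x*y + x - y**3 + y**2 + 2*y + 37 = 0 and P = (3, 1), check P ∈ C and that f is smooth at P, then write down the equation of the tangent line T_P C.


Tangent line at P: -46*x + 10*y + 128 = 0.

Step 1: f(3, 1) = 0, so P lies on C.
Step 2: partial derivatives
  f_x(x, y) = -6*x**2 + 2*x*y - y**2 + 2*y + 1, f_y(x, y) = x**2 - 2*x*y + 2*x - 3*y**2 + 2*y + 2.
  f_x(P) = -46, f_y(P) = 10 (gradient nonzero, so P is smooth).
Step 3: tangent line at P: -46·(x − 3) + 10·(y − 1) = 0.
Expanding: -46*x + 10*y + 128 = 0.


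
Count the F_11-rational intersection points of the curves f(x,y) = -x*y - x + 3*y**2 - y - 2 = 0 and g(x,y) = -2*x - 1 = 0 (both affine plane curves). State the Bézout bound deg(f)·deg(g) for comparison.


Common zeros: ∅; count = 0; Bézout bound = 2.

deg(f) = 2, deg(g) = 1, so Bézout bound = 2.
Scan x ∈ F_11. For each x, list the y ∈ F_11 with f(x, y) ≡ 0 and those with g(x, y) ≡ 0 (mod 11); the common zeros in that column are the intersection.
  x = 0: f ≡ 0 at y ∈ {1, 3}; g ≡ 0 at y ∈ ∅; common: ∅.
  x = 1: f ≡ 0 at y ∈ ∅; g ≡ 0 at y ∈ ∅; common: ∅.
  x = 2: f ≡ 0 at y ∈ ∅; g ≡ 0 at y ∈ ∅; common: ∅.
  x = 3: f ≡ 0 at y ∈ ∅; g ≡ 0 at y ∈ ∅; common: ∅.
  x = 4: f ≡ 0 at y ∈ {4, 5}; g ≡ 0 at y ∈ ∅; common: ∅.
  x = 5: f ≡ 0 at y ∈ ∅; g ≡ 0 at y ∈ {0, 1, 2, 3, 4, 5, 6, 7, 8, 9, 10}; common: ∅.
  x = 6: f ≡ 0 at y ∈ ∅; g ≡ 0 at y ∈ ∅; common: ∅.
  x = 7: f ≡ 0 at y ∈ ∅; g ≡ 0 at y ∈ ∅; common: ∅.
  x = 8: f ≡ 0 at y ∈ {6, 8}; g ≡ 0 at y ∈ ∅; common: ∅.
  x = 9: f ≡ 0 at y ∈ {0, 7}; g ≡ 0 at y ∈ ∅; common: ∅.
  x = 10: f ≡ 0 at y ∈ {2, 9}; g ≡ 0 at y ∈ ∅; common: ∅.
Collecting: common zeros = ∅, so the count is 0.
Comparison with the Bézout bound: 0 ≤ 2 = deg(f)·deg(g), as expected for curves with no common component (the affine F_11-count falls short of the bound because intersections may lie at infinity, over extension fields, or carry multiplicity).


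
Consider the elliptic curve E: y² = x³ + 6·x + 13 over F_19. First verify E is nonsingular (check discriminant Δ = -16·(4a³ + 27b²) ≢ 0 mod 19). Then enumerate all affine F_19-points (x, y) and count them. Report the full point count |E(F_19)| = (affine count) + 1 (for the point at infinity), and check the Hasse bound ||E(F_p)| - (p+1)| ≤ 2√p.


Affine points = {(1, 1), (1, 18), (3, 1), (3, 18), (4, 5), (4, 14), (5, 4), (5, 15), (9, 6), (9, 13), (10, 3), (10, 16), (11, 2), (11, 17), (15, 1), (15, 18), (16, 5), (16, 14), (18, 5), (18, 14)}; affine count = 20; |E(F_19)| = 21.

Discriminant check: Δ ∝ 4a³ + 27b² = 4·6³ + 27·13² = 4·216 + 27·169 ≡ 12 (mod 19). Nonzero ⇒ E is nonsingular.
For each x ∈ F_19, compute rhs = x³ + 6·x + 13 mod 19, then count y ∈ F_19 with y² ≡ rhs.
  x = 0: rhs = 13, matching y values: none (0 points).
  x = 1: rhs = 1, matching y values: 1, 18 (2 points).
  x = 2: rhs = 14, matching y values: none (0 points).
  x = 3: rhs = 1, matching y values: 1, 18 (2 points).
  x = 4: rhs = 6, matching y values: 5, 14 (2 points).
  x = 5: rhs = 16, matching y values: 4, 15 (2 points).
  x = 6: rhs = 18, matching y values: none (0 points).
  x = 7: rhs = 18, matching y values: none (0 points).
  x = 8: rhs = 3, matching y values: none (0 points).
  x = 9: rhs = 17, matching y values: 6, 13 (2 points).
  x = 10: rhs = 9, matching y values: 3, 16 (2 points).
  x = 11: rhs = 4, matching y values: 2, 17 (2 points).
  x = 12: rhs = 8, matching y values: none (0 points).
  x = 13: rhs = 8, matching y values: none (0 points).
  x = 14: rhs = 10, matching y values: none (0 points).
  x = 15: rhs = 1, matching y values: 1, 18 (2 points).
  x = 16: rhs = 6, matching y values: 5, 14 (2 points).
  x = 17: rhs = 12, matching y values: none (0 points).
  x = 18: rhs = 6, matching y values: 5, 14 (2 points).
Total affine count: 20.
Full point count |E(F_19)| = 20 + 1 = 21.
Hasse bound: |21 − (19+1)| = |1| = 1 ≤ 2√19 ≈ 8.7178 ✓.
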